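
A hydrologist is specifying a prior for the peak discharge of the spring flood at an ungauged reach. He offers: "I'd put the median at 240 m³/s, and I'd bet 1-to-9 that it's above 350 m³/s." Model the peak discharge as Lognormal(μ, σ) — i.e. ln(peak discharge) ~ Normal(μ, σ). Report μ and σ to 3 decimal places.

If T ~ Lognormal(μ,σ) then ln T ~ Normal(μ,σ), so the p-quantile of ln T is μ + z_p·σ.
ln(240) = 5.481 and ln(350) = 5.858; z_{0.5} = 0, z_{0.9} = 1.282.
σ = (5.858 − 5.481)/(1.282 − (0)) = 0.294.
μ = 5.481 − (0)·0.294 = 5.481.

μ ≈ 5.481, σ ≈ 0.294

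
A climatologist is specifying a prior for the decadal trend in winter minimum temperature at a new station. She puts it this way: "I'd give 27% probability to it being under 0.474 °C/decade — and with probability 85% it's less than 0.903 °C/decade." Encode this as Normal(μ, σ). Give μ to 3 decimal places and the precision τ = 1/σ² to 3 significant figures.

The p-quantile of Normal(μ,σ) is μ + z_p·σ, with z_{0.27} = -0.6128 and z_{0.85} = 1.036.
Eliminate σ: μ = (z₂·x₁ − z₁·x₂)/(z₂ − z₁) = (1.036·0.474 − (-0.6128)·0.903)/1.649 = 0.633.
Then σ = (x₂ − x₁)/(z₂ − z₁) = (0.903 − 0.474)/1.649 = 0.260.
Precision τ = 1/σ² = 1/0.2601² = 14.8.

μ = 0.633, τ = 14.8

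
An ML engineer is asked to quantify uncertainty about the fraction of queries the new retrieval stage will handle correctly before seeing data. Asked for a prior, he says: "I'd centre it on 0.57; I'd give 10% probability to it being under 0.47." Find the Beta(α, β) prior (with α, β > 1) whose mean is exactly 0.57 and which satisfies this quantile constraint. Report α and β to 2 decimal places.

α ≈ 23.10, β ≈ 17.42

With mean 0.57 fixed, write α = 0.57s, β = 0.43s where s = α+β.
Need P(θ < 0.47) = 0.1 under Beta(0.57s, 0.43s). Normal approximation: (q−m)/√(m(1−m)/s) ≈ z_{0.1} = -1.28, so s ≈ 0.57·0.43·(-1.28)²/(0.47−0.57)² = 40.3.
At s = 40.3: P(θ<0.47) ≈ 0.101. Adjusting to match 0.1 gives s ≈ 40.52.
So α = 0.57·40.52 ≈ 23.10, β = 0.43·40.52 ≈ 17.42.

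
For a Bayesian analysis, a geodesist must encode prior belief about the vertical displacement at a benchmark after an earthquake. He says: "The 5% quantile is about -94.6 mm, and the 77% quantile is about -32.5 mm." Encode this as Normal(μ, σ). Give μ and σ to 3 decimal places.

The p-quantile of Normal(μ,σ) is μ + z_p·σ, with z_{0.05} = -1.645 and z_{0.77} = 0.7388.
Eliminate σ: μ = (z₂·x₁ − z₁·x₂)/(z₂ − z₁) = (0.7388·-94.6 − (-1.645)·-32.5)/2.384 = -51.748.
Then σ = (x₂ − x₁)/(z₂ − z₁) = (-32.5 − -94.6)/2.384 = 26.052.

μ = -51.748, σ = 26.052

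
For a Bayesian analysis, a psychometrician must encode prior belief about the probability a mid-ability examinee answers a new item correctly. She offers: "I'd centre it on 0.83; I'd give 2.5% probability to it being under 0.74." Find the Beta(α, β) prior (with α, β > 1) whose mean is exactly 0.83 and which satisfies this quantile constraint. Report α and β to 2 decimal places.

α ≈ 65.17, β ≈ 13.35

With mean 0.83 fixed, write α = 0.83s, β = 0.17s where s = α+β.
Need P(θ < 0.74) = 0.025 under Beta(0.83s, 0.17s). Normal approximation: (q−m)/√(m(1−m)/s) ≈ z_{0.025} = -1.96, so s ≈ 0.83·0.17·(-1.96)²/(0.74−0.83)² = 66.9.
At s = 66.9: P(θ<0.74) ≈ 0.034. Adjusting to match 0.025 gives s ≈ 78.52.
So α = 0.83·78.52 ≈ 65.17, β = 0.17·78.52 ≈ 13.35.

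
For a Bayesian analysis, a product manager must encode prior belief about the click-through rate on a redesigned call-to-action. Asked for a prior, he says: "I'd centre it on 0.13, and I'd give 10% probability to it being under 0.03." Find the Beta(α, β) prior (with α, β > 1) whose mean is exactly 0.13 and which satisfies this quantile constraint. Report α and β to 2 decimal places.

With mean 0.13 fixed, write α = 0.13s, β = 0.87s where s = α+β.
Need P(θ < 0.03) = 0.1 under Beta(0.13s, 0.87s). Normal approximation: (q−m)/√(m(1−m)/s) ≈ z_{0.1} = -1.28, so s ≈ 0.13·0.87·(-1.28)²/(0.03−0.13)² = 18.6.
At s = 18.6: P(θ<0.03) ≈ 0.046. Adjusting to match 0.1 gives s ≈ 12.26.
So α = 0.13·12.26 ≈ 1.59, β = 0.87·12.26 ≈ 10.66.

α ≈ 1.59, β ≈ 10.66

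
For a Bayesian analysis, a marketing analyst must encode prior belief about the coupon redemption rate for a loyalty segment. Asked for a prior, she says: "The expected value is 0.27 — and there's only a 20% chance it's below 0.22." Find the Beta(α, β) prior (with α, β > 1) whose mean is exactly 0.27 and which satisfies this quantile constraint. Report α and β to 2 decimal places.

With mean 0.27 fixed, write α = 0.27s, β = 0.73s where s = α+β.
Need P(θ < 0.22) = 0.2 under Beta(0.27s, 0.73s). Normal approximation: (q−m)/√(m(1−m)/s) ≈ z_{0.2} = -0.842, so s ≈ 0.27·0.73·(-0.842)²/(0.22−0.27)² = 55.8.
At s = 55.8: P(θ<0.22) ≈ 0.203. Adjusting to match 0.2 gives s ≈ 57.34.
So α = 0.27·57.34 ≈ 15.48, β = 0.73·57.34 ≈ 41.86.

α ≈ 15.48, β ≈ 41.86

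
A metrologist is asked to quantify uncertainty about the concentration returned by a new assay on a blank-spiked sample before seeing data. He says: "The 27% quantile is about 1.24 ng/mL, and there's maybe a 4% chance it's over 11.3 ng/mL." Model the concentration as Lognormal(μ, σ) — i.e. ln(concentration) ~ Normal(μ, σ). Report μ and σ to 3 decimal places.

μ ≈ 0.788, σ ≈ 0.935

If T ~ Lognormal(μ,σ) then ln T ~ Normal(μ,σ), so the p-quantile of ln T is μ + z_p·σ.
ln(1.24) = 0.2151 and ln(11.3) = 2.425; z_{0.27} = -0.6128, z_{0.96} = 1.751.
σ = (2.425 − 0.2151)/(1.751 − (-0.6128)) = 0.935.
μ = 0.2151 − (-0.6128)·0.935 = 0.788.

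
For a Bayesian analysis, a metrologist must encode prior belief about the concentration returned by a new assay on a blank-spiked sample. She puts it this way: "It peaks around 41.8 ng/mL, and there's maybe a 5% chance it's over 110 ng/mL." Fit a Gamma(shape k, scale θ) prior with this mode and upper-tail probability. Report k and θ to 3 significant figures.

Gamma(k,θ) with k>1 has mode (k−1)θ, so θ = 41.8/(k−1).
Need P(X < 110) = 0.95 with θ tied to k this way. Start at k = 2, θ = 41.8: P(X<110) ≈ 0.739.
Too low — raise k to concentrate. Iterating converges to k ≈ 3.88.
Then θ = 41.8/(3.88−1) ≈ 14.5.

k ≈ 3.88, θ ≈ 14.5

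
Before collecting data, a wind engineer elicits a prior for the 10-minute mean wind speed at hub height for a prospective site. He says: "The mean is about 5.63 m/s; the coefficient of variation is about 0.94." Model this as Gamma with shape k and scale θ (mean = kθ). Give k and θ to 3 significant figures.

k ≈ 1.13, θ ≈ 4.97

For Gamma(k, scale θ): mean = kθ, variance = kθ², so CV = 1/√k.
CV = 0.94, hence k = 1/CV² = 1.13.
Then θ = mean/k = 5.63/1.13 = 4.97.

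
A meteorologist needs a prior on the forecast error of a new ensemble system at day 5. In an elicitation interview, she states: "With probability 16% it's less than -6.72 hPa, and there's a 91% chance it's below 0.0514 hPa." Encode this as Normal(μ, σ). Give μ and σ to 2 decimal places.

The p-quantile of Normal(μ,σ) is μ + z_p·σ, with z_{0.16} = -0.9945 and z_{0.91} = 1.341.
Eliminate σ: μ = (z₂·x₁ − z₁·x₂)/(z₂ − z₁) = (1.341·-6.72 − (-0.9945)·0.0514)/2.335 = -3.84.
Then σ = (x₂ − x₁)/(z₂ − z₁) = (0.0514 − -6.72)/2.335 = 2.90.

μ = -3.84, σ = 2.90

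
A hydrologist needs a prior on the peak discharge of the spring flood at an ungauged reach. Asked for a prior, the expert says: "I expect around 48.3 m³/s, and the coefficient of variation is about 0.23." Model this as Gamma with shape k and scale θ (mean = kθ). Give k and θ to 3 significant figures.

For Gamma(k, scale θ): mean = kθ, variance = kθ², so CV = 1/√k.
CV = 0.23, hence k = 1/CV² = 18.9.
Then θ = mean/k = 48.3/18.9 = 2.56.

k ≈ 18.9, θ ≈ 2.56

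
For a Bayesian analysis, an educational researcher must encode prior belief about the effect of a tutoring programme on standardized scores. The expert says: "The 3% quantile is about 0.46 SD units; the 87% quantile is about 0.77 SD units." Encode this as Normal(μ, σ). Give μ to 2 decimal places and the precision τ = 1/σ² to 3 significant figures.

μ = 0.65, τ = 94.1

The p-quantile of Normal(μ,σ) is μ + z_p·σ, with z_{0.03} = -1.881 and z_{0.87} = 1.126.
Eliminate σ: μ = (z₂·x₁ − z₁·x₂)/(z₂ − z₁) = (1.126·0.46 − (-1.881)·0.77)/3.007 = 0.65.
Then σ = (x₂ − x₁)/(z₂ − z₁) = (0.77 − 0.46)/3.007 = 0.10.
Precision τ = 1/σ² = 1/0.1031² = 94.1.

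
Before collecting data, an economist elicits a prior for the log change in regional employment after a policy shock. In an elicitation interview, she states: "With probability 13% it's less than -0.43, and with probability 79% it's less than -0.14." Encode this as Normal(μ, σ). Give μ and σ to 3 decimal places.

μ = -0.261, σ = 0.150

For Normal(μ,σ), the p-quantile is μ + z_p·σ. Here z_{0.13} = -1.126, z_{0.79} = 0.8064.
So -0.43 = μ − 1.126σ and -0.14 = μ + 0.8064σ.
Subtracting: σ = (-0.14 − -0.43)/(0.8064 − (-1.126)) = 0.150.
Then μ = -0.43 − (-1.126)·0.150 = -0.261.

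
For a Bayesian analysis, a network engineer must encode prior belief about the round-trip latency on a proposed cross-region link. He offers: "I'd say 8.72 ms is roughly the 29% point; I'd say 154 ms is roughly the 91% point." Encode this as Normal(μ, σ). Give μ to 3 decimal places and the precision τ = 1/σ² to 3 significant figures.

The p-quantile of Normal(μ,σ) is μ + z_p·σ, with z_{0.29} = -0.5534 and z_{0.91} = 1.341.
Eliminate σ: μ = (z₂·x₁ − z₁·x₂)/(z₂ − z₁) = (1.341·8.72 − (-0.5534)·154)/1.894 = 51.164.
Then σ = (x₂ − x₁)/(z₂ − z₁) = (154 − 8.72)/1.894 = 76.700.
Precision τ = 1/σ² = 1/76.7² = 0.00017.

μ = 51.164, τ = 0.00017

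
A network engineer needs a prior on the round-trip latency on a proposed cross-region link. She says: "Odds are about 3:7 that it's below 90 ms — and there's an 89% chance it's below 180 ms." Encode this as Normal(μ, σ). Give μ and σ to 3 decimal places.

For Normal(μ,σ), the p-quantile is μ + z_p·σ. Here z_{0.3} = -0.5244, z_{0.89} = 1.227.
So 90 = μ − 0.5244σ and 180 = μ + 1.227σ.
Subtracting: σ = (180 − 90)/(1.227 − (-0.5244)) = 51.401.
Then μ = 90 − (-0.5244)·51.401 = 116.955.

μ = 116.955, σ = 51.401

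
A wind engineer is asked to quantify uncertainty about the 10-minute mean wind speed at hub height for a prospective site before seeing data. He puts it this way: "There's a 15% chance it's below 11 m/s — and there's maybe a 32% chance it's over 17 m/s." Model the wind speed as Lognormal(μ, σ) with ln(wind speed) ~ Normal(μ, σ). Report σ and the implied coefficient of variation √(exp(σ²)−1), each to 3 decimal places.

If T ~ Lognormal(μ,σ) then ln T ~ Normal(μ,σ), so the p-quantile of ln T is μ + z_p·σ.
ln(11) = 2.398 and ln(17) = 2.833; z_{0.15} = -1.036, z_{0.68} = 0.4677.
σ = (2.833 − 2.398)/(0.4677 − (-1.036)) = 0.289.
μ = 2.398 − (-1.036)·0.289 = 2.698.
CV = √(exp(σ²)−1) = √(exp(0.0838)−1) = 0.296.

σ ≈ 0.289, CV ≈ 0.296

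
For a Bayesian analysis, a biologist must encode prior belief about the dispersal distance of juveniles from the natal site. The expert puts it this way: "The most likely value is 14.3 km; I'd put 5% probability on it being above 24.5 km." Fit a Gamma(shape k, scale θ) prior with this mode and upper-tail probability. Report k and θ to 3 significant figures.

k ≈ 10.6, θ ≈ 1.49

Gamma(k,θ) with k>1 has mode (k−1)θ, so θ = 14.3/(k−1).
Need P(X < 24.5) = 0.95 with θ tied to k this way. Start at k = 2, θ = 14.3: P(X<24.5) ≈ 0.511.
Too low — raise k to concentrate. Iterating converges to k ≈ 10.6.
Then θ = 14.3/(10.6−1) ≈ 1.49.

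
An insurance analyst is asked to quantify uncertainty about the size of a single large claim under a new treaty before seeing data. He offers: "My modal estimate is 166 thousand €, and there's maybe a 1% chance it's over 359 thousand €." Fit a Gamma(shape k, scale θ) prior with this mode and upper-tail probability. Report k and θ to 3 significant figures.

k ≈ 9.13, θ ≈ 20.4

Gamma(k,θ) with k>1 has mode (k−1)θ, so θ = 166/(k−1).
Need P(X < 359) = 0.99 with θ tied to k this way. Start at k = 2, θ = 166: P(X<359) ≈ 0.636.
Too low — raise k to concentrate. Iterating converges to k ≈ 9.13.
Then θ = 166/(9.13−1) ≈ 20.4.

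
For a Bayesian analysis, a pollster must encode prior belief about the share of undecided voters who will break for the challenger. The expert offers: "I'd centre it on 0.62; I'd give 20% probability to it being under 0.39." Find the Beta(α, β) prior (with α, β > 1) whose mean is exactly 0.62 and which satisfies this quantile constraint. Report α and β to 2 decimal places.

With mean 0.62 fixed, write α = 0.62s, β = 0.38s where s = α+β.
Need P(θ < 0.39) = 0.2 under Beta(0.62s, 0.38s). Normal approximation: (q−m)/√(m(1−m)/s) ≈ z_{0.2} = -0.842, so s ≈ 0.62·0.38·(-0.842)²/(0.39−0.62)² = 3.2.
At s = 3.2: P(θ<0.39) ≈ 0.196. Adjusting to match 0.2 gives s ≈ 3.04.
So α = 0.62·3.04 ≈ 1.88, β = 0.38·3.04 ≈ 1.16.

α ≈ 1.88, β ≈ 1.16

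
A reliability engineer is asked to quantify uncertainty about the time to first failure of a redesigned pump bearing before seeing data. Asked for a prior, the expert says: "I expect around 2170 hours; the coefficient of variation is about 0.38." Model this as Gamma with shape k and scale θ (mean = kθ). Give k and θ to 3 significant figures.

k ≈ 6.93, θ ≈ 313

For Gamma(k, scale θ): mean = kθ, variance = kθ², so CV = 1/√k.
CV = 0.38, hence k = 1/CV² = 6.93.
Then θ = mean/k = 2170/6.93 = 313.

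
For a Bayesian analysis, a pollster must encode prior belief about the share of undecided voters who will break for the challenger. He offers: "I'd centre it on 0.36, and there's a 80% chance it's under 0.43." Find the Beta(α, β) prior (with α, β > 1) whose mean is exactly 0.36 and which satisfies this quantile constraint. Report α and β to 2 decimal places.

With mean 0.36 fixed, write α = 0.36s, β = 0.64s where s = α+β.
Need P(θ < 0.43) = 0.8 under Beta(0.36s, 0.64s). Normal approximation: (q−m)/√(m(1−m)/s) ≈ z_{0.8} = 0.842, so s ≈ 0.36·0.64·(0.842)²/(0.43−0.36)² = 33.3.
At s = 33.3: P(θ<0.43) ≈ 0.802. Adjusting to match 0.8 gives s ≈ 32.57.
So α = 0.36·32.57 ≈ 11.73, β = 0.64·32.57 ≈ 20.85.

α ≈ 11.73, β ≈ 20.85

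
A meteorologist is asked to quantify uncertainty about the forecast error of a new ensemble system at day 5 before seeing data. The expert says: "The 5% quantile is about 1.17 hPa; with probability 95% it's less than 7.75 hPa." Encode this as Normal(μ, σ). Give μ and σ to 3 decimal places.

μ = 4.460, σ = 2.000

The p-quantile of Normal(μ,σ) is μ + z_p·σ, with z_{0.05} = -1.645 and z_{0.95} = 1.645.
Eliminate σ: μ = (z₂·x₁ − z₁·x₂)/(z₂ − z₁) = (1.645·1.17 − (-1.645)·7.75)/3.29 = 4.460.
Then σ = (x₂ − x₁)/(z₂ − z₁) = (7.75 − 1.17)/3.29 = 2.000.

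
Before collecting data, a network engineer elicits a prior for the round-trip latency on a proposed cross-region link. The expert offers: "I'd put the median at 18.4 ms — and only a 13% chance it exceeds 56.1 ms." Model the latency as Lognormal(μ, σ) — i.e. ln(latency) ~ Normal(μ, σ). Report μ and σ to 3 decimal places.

μ ≈ 2.912, σ ≈ 0.990

If T ~ Lognormal(μ,σ) then ln T ~ Normal(μ,σ), so the p-quantile of ln T is μ + z_p·σ.
ln(18.4) = 2.912 and ln(56.1) = 4.027; z_{0.5} = 0, z_{0.87} = 1.126.
σ = (4.027 − 2.912)/(1.126 − (0)) = 0.990.
μ = 2.912 − (0)·0.990 = 2.912.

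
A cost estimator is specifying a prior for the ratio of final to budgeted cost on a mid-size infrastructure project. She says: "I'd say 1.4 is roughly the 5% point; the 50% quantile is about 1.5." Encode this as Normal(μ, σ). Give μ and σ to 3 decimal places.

μ = 1.500, σ = 0.061

The p-quantile of Normal(μ,σ) is μ + z_p·σ, with z_{0.05} = -1.645 and z_{0.5} = 0.
Eliminate σ: μ = (z₂·x₁ − z₁·x₂)/(z₂ − z₁) = (0·1.4 − (-1.645)·1.5)/1.645 = 1.500.
Then σ = (x₂ − x₁)/(z₂ − z₁) = (1.5 − 1.4)/1.645 = 0.061.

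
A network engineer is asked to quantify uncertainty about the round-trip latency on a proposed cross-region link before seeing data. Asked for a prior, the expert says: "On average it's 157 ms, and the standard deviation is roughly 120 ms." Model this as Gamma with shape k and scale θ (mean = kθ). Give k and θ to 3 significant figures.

For Gamma(k, scale θ): mean = kθ, variance = kθ², so CV = 1/√k.
CV = SD/mean = 120/157 = 0.7643, hence k = 1/CV² = 1.71.
Then θ = mean/k = 157/1.71 = 91.7.

k ≈ 1.71, θ ≈ 91.7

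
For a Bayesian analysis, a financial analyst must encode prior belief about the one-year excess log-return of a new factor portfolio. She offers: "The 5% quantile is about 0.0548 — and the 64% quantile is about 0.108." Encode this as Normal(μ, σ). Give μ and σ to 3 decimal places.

μ = 0.098, σ = 0.027

The p-quantile of Normal(μ,σ) is μ + z_p·σ, with z_{0.05} = -1.645 and z_{0.64} = 0.3585.
Eliminate σ: μ = (z₂·x₁ − z₁·x₂)/(z₂ − z₁) = (0.3585·0.0548 − (-1.645)·0.108)/2.003 = 0.098.
Then σ = (x₂ − x₁)/(z₂ − z₁) = (0.108 − 0.0548)/2.003 = 0.027.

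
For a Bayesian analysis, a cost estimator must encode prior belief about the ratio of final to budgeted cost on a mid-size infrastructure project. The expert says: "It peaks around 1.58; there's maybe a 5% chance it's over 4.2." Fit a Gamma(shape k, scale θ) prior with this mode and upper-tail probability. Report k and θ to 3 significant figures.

k ≈ 3.82, θ ≈ 0.56

Gamma(k,θ) with k>1 has mode (k−1)θ, so θ = 1.58/(k−1).
Need P(X < 4.2) = 0.95 with θ tied to k this way. Start at k = 2, θ = 1.58: P(X<4.2) ≈ 0.744.
Too low — raise k to concentrate. Iterating converges to k ≈ 3.82.
Then θ = 1.58/(3.82−1) ≈ 0.56.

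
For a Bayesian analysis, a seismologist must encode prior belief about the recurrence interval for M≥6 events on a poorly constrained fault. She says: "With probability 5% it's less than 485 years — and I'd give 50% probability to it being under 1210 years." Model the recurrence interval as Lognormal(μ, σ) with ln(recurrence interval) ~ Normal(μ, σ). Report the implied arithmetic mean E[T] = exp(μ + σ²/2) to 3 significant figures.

If T ~ Lognormal(μ,σ) then ln T ~ Normal(μ,σ), so the p-quantile of ln T is μ + z_p·σ.
ln(485) = 6.184 and ln(1210) = 7.098; z_{0.05} = -1.645, z_{0.5} = 0.
σ = (7.098 − 6.184)/(0 − (-1.645)) = 0.556.
μ = 6.184 − (-1.645)·0.556 = 7.098.
E[T] = exp(μ + σ²/2) = exp(7.098 + 0.1545) = 1410 years.

E[T] ≈ 1410 years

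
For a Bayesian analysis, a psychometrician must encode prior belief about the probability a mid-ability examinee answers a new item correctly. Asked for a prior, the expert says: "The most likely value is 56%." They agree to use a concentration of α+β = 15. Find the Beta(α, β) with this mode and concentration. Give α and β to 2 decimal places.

For α,β > 1 the Beta mode is (α−1)/(α+β−2). With α+β = 15, the mode is (α−1)/13.
Set (α−1)/13 = 0.56 → α = 1 + 0.56·13 = 8.28.
β = 15 − α = 6.72.

α = 8.28, β = 6.72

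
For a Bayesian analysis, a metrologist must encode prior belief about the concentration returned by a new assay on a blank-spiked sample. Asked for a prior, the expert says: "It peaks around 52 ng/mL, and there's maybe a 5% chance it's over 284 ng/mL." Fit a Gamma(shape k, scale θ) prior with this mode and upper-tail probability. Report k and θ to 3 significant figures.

Gamma(k,θ) with k>1 has mode (k−1)θ, so θ = 52/(k−1).
Need P(X < 284) = 0.95 with θ tied to k this way. Start at k = 2, θ = 52: P(X<284) ≈ 0.973.
Too high — lower k to spread out. Iterating converges to k ≈ 1.81.
Then θ = 52/(1.81−1) ≈ 64.

k ≈ 1.81, θ ≈ 64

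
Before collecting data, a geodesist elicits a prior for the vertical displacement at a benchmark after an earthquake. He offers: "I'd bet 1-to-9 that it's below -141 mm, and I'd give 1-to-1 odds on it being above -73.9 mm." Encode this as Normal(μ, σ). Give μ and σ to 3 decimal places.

For Normal(μ,σ), the p-quantile is μ + z_p·σ. Here z_{0.1} = -1.282, z_{0.5} = 0.
So -141 = μ − 1.282σ and -73.9 = μ + 0σ.
Subtracting: σ = (-73.9 − -141)/(0 − (-1.282)) = 52.358.
Then μ = -141 − (-1.282)·52.358 = -73.900.

μ = -73.900, σ = 52.358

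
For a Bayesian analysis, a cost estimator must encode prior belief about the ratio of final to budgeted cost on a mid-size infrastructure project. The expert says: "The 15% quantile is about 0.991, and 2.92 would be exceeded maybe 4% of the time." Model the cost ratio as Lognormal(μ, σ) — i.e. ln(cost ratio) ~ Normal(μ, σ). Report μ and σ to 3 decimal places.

μ ≈ 0.393, σ ≈ 0.388

If T ~ Lognormal(μ,σ) then ln T ~ Normal(μ,σ), so the p-quantile of ln T is μ + z_p·σ.
ln(0.991) = -0.009041 and ln(2.92) = 1.072; z_{0.15} = -1.036, z_{0.96} = 1.751.
σ = (1.072 − -0.009041)/(1.751 − (-1.036)) = 0.388.
μ = -0.009041 − (-1.036)·0.388 = 0.393.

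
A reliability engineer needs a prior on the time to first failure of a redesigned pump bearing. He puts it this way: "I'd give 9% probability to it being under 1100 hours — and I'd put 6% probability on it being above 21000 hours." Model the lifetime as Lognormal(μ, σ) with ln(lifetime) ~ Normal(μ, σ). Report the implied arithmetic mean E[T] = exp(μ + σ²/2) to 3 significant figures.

E[T] ≈ 7240 hours

If T ~ Lognormal(μ,σ) then ln T ~ Normal(μ,σ), so the p-quantile of ln T is μ + z_p·σ.
ln(1100) = 7.003 and ln(21000) = 9.952; z_{0.09} = -1.341, z_{0.94} = 1.555.
σ = (9.952 − 7.003)/(1.555 − (-1.341)) = 1.019.
μ = 7.003 − (-1.341)·1.019 = 8.369.
E[T] = exp(μ + σ²/2) = exp(8.369 + 0.5187) = 7240 hours.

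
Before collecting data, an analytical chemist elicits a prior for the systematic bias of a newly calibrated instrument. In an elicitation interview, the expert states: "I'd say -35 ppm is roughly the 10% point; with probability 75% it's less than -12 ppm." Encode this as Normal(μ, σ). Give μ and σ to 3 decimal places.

μ = -19.931, σ = 11.758

The p-quantile of Normal(μ,σ) is μ + z_p·σ, with z_{0.1} = -1.282 and z_{0.75} = 0.6745.
Eliminate σ: μ = (z₂·x₁ − z₁·x₂)/(z₂ − z₁) = (0.6745·-35 − (-1.282)·-12)/1.956 = -19.931.
Then σ = (x₂ − x₁)/(z₂ − z₁) = (-12 − -35)/1.956 = 11.758.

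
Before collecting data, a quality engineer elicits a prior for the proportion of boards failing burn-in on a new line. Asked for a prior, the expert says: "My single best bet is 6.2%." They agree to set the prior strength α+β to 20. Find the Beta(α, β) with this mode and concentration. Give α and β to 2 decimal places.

For α,β > 1 the Beta mode is (α−1)/(α+β−2). With α+β = 20, the mode is (α−1)/18.
Set (α−1)/18 = 0.062 → α = 1 + 0.062·18 = 2.12.
β = 20 − α = 17.88.

α = 2.12, β = 17.88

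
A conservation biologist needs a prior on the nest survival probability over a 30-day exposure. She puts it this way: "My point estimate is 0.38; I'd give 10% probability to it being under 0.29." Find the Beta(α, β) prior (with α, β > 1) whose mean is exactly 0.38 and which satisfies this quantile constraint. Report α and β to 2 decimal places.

α ≈ 17.54, β ≈ 28.63

With mean 0.38 fixed, write α = 0.38s, β = 0.62s where s = α+β.
Need P(θ < 0.29) = 0.1 under Beta(0.38s, 0.62s). Normal approximation: (q−m)/√(m(1−m)/s) ≈ z_{0.1} = -1.28, so s ≈ 0.38·0.62·(-1.28)²/(0.29−0.38)² = 47.8.
At s = 47.8: P(θ<0.29) ≈ 0.096. Adjusting to match 0.1 gives s ≈ 46.17.
So α = 0.38·46.17 ≈ 17.54, β = 0.62·46.17 ≈ 28.63.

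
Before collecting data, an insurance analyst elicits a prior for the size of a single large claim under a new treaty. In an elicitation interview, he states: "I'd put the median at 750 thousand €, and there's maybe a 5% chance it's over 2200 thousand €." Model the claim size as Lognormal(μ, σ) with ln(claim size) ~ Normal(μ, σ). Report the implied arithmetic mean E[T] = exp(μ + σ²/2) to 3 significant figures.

E[T] ≈ 929 thousand €

If T ~ Lognormal(μ,σ) then ln T ~ Normal(μ,σ), so the p-quantile of ln T is μ + z_p·σ.
ln(750) = 6.62 and ln(2200) = 7.696; z_{0.5} = 0, z_{0.95} = 1.645.
σ = (7.696 − 6.62)/(1.645 − (0)) = 0.654.
μ = 6.62 − (0)·0.654 = 6.620.
E[T] = exp(μ + σ²/2) = exp(6.620 + 0.2140) = 929 thousand €.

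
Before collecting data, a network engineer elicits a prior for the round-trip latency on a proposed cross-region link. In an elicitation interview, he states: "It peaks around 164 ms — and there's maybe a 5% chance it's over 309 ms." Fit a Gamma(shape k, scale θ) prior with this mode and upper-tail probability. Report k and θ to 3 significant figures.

k ≈ 7.93, θ ≈ 23.7

Gamma(k,θ) with k>1 has mode (k−1)θ, so θ = 164/(k−1).
Need P(X < 309) = 0.95 with θ tied to k this way. Start at k = 2, θ = 164: P(X<309) ≈ 0.562.
Too low — raise k to concentrate. Iterating converges to k ≈ 7.93.
Then θ = 164/(7.93−1) ≈ 23.7.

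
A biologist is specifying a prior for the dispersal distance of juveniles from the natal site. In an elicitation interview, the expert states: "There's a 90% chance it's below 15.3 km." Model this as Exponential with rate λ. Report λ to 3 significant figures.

λ ≈ 0.15

P(T < 15.3) = 1 − e^(−λ·15.3) = 0.9, so λ = −ln(1−0.9)/15.3 = −ln(0.1)/15.3 = 0.15.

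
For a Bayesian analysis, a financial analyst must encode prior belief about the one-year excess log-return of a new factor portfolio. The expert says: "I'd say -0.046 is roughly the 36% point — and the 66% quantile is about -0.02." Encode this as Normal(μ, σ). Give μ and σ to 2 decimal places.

μ = -0.03, σ = 0.03

For Normal(μ,σ), the p-quantile is μ + z_p·σ. Here z_{0.36} = -0.3585, z_{0.66} = 0.4125.
So -0.046 = μ − 0.3585σ and -0.02 = μ + 0.4125σ.
Subtracting: σ = (-0.02 − -0.046)/(0.4125 − (-0.3585)) = 0.03.
Then μ = -0.046 − (-0.3585)·0.03 = -0.03.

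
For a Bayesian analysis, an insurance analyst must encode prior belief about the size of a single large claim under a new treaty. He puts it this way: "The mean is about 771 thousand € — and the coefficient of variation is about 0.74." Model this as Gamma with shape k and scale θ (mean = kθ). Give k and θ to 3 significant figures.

k ≈ 1.83, θ ≈ 422

For Gamma(k, scale θ): mean = kθ, variance = kθ², so CV = 1/√k.
CV = 0.74, hence k = 1/CV² = 1.83.
Then θ = mean/k = 771/1.83 = 422.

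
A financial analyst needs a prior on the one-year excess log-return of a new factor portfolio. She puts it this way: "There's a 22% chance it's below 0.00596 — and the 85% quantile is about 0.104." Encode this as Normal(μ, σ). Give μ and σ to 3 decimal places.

μ = 0.048, σ = 0.054

The p-quantile of Normal(μ,σ) is μ + z_p·σ, with z_{0.22} = -0.7722 and z_{0.85} = 1.036.
Eliminate σ: μ = (z₂·x₁ − z₁·x₂)/(z₂ − z₁) = (1.036·0.00596 − (-0.7722)·0.104)/1.809 = 0.048.
Then σ = (x₂ − x₁)/(z₂ − z₁) = (0.104 − 0.00596)/1.809 = 0.054.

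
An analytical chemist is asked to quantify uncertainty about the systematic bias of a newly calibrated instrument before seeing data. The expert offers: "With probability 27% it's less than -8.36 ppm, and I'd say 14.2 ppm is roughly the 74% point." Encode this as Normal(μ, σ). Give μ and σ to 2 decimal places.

μ = 2.65, σ = 17.96

For Normal(μ,σ), the p-quantile is μ + z_p·σ. Here z_{0.27} = -0.6128, z_{0.74} = 0.6433.
So -8.36 = μ − 0.6128σ and 14.2 = μ + 0.6433σ.
Subtracting: σ = (14.2 − -8.36)/(0.6433 − (-0.6128)) = 17.96.
Then μ = -8.36 − (-0.6128)·17.96 = 2.65.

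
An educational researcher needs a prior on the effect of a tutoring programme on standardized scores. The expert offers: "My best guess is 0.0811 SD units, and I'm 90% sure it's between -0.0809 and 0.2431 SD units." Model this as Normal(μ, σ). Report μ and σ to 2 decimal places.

A symmetric 90% interval runs μ ± z·σ with z = 1.645.
Half-width = 0.162, so σ = 0.162/1.645 = 0.10.
μ is the stated best guess, 0.08.

μ = 0.08, σ = 0.10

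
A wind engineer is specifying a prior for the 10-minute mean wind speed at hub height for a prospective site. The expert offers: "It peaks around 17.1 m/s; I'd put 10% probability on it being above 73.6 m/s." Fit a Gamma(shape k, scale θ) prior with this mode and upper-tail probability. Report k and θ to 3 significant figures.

k ≈ 1.85, θ ≈ 20.1

Gamma(k,θ) with k>1 has mode (k−1)θ, so θ = 17.1/(k−1).
Need P(X < 73.6) = 0.9 with θ tied to k this way. Start at k = 2, θ = 17.1: P(X<73.6) ≈ 0.928.
Too high — lower k to spread out. Iterating converges to k ≈ 1.85.
Then θ = 17.1/(1.85−1) ≈ 20.1.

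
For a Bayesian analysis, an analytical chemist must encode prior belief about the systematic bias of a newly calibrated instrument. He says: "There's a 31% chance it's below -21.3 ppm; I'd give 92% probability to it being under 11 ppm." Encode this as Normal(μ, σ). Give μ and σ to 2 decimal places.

μ = -12.87, σ = 16.99

The p-quantile of Normal(μ,σ) is μ + z_p·σ, with z_{0.31} = -0.4959 and z_{0.92} = 1.405.
Eliminate σ: μ = (z₂·x₁ − z₁·x₂)/(z₂ − z₁) = (1.405·-21.3 − (-0.4959)·11)/1.901 = -12.87.
Then σ = (x₂ − x₁)/(z₂ − z₁) = (11 − -21.3)/1.901 = 16.99.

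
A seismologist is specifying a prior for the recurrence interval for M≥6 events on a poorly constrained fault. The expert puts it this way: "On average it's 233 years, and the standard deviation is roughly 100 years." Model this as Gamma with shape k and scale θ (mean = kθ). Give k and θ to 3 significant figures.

For Gamma(k, scale θ): mean = kθ, variance = kθ², so CV = 1/√k.
CV = SD/mean = 100/233 = 0.4292, hence k = 1/CV² = 5.43.
Then θ = mean/k = 233/5.43 = 42.9.

k ≈ 5.43, θ ≈ 42.9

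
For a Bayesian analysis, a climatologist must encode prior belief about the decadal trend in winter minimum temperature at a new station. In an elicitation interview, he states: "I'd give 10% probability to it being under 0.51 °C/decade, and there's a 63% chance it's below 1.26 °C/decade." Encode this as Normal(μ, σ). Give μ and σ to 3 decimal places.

μ = 1.106, σ = 0.465

The p-quantile of Normal(μ,σ) is μ + z_p·σ, with z_{0.1} = -1.282 and z_{0.63} = 0.3319.
Eliminate σ: μ = (z₂·x₁ − z₁·x₂)/(z₂ − z₁) = (0.3319·0.51 − (-1.282)·1.26)/1.613 = 1.106.
Then σ = (x₂ − x₁)/(z₂ − z₁) = (1.26 − 0.51)/1.613 = 0.465.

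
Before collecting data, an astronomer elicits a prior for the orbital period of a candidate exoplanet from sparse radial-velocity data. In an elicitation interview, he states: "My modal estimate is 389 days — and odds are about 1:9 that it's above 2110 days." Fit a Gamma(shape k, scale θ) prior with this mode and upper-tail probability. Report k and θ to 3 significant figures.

k ≈ 1.61, θ ≈ 641

Gamma(k,θ) with k>1 has mode (k−1)θ, so θ = 389/(k−1).
Need P(X < 2110) = 0.9 with θ tied to k this way. Start at k = 2, θ = 389: P(X<2110) ≈ 0.972.
Too high — lower k to spread out. Iterating converges to k ≈ 1.61.
Then θ = 389/(1.61−1) ≈ 641.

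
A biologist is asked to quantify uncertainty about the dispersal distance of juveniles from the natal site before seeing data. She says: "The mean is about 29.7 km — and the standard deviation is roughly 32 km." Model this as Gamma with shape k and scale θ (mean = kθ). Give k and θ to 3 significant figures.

For Gamma(k, scale θ): mean = kθ, variance = kθ², so CV = 1/√k.
CV = SD/mean = 32/29.7 = 1.077, hence k = 1/CV² = 0.861.
Then θ = mean/k = 29.7/0.861 = 34.5.

k ≈ 0.861, θ ≈ 34.5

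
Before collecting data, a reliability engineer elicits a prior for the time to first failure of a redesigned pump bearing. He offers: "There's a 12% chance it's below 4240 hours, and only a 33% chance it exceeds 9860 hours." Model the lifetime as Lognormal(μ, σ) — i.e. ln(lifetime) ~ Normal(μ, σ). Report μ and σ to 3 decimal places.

μ ≈ 8.966, σ ≈ 0.523

If T ~ Lognormal(μ,σ) then ln T ~ Normal(μ,σ), so the p-quantile of ln T is μ + z_p·σ.
ln(4240) = 8.352 and ln(9860) = 9.196; z_{0.12} = -1.175, z_{0.67} = 0.4399.
σ = (9.196 − 8.352)/(0.4399 − (-1.175)) = 0.523.
μ = 8.352 − (-1.175)·0.523 = 8.966.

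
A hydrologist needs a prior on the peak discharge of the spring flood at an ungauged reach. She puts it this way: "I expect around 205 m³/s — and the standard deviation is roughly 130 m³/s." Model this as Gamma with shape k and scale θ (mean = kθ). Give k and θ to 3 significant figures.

k ≈ 2.49, θ ≈ 82.4

For Gamma(k, scale θ): mean = kθ, variance = kθ², so CV = 1/√k.
CV = SD/mean = 130/205 = 0.6341, hence k = 1/CV² = 2.49.
Then θ = mean/k = 205/2.49 = 82.4.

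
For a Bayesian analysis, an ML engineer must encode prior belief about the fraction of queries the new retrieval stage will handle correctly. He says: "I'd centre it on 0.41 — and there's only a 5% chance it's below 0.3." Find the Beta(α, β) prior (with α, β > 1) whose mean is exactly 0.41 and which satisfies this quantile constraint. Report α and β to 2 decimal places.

With mean 0.41 fixed, write α = 0.41s, β = 0.59s where s = α+β.
Need P(θ < 0.3) = 0.05 under Beta(0.41s, 0.59s). Normal approximation: (q−m)/√(m(1−m)/s) ≈ z_{0.05} = -1.64, so s ≈ 0.41·0.59·(-1.64)²/(0.3−0.41)² = 54.1.
At s = 54.1: P(θ<0.3) ≈ 0.045. Adjusting to match 0.05 gives s ≈ 51.26.
So α = 0.41·51.26 ≈ 21.02, β = 0.59·51.26 ≈ 30.24.

α ≈ 21.02, β ≈ 30.24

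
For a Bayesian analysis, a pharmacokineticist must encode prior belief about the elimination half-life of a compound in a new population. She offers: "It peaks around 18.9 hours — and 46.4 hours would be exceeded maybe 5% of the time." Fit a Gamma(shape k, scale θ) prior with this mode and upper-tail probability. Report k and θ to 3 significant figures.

Gamma(k,θ) with k>1 has mode (k−1)θ, so θ = 18.9/(k−1).
Need P(X < 46.4) = 0.95 with θ tied to k this way. Start at k = 2, θ = 18.9: P(X<46.4) ≈ 0.703.
Too low — raise k to concentrate. Iterating converges to k ≈ 4.37.
Then θ = 18.9/(4.37−1) ≈ 5.6.

k ≈ 4.37, θ ≈ 5.6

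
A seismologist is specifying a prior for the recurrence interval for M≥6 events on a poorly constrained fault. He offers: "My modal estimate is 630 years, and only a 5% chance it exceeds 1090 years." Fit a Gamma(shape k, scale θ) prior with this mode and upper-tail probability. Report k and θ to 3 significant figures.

k ≈ 10.3, θ ≈ 67.8

Gamma(k,θ) with k>1 has mode (k−1)θ, so θ = 630/(k−1).
Need P(X < 1090) = 0.95 with θ tied to k this way. Start at k = 2, θ = 630: P(X<1090) ≈ 0.516.
Too low — raise k to concentrate. Iterating converges to k ≈ 10.3.
Then θ = 630/(10.3−1) ≈ 67.8.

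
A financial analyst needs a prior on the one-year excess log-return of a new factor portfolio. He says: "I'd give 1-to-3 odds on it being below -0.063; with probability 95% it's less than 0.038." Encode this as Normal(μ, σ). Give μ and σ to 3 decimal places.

For Normal(μ,σ), the p-quantile is μ + z_p·σ. Here z_{0.25} = -0.6745, z_{0.95} = 1.645.
So -0.063 = μ − 0.6745σ and 0.038 = μ + 1.645σ.
Subtracting: σ = (0.038 − -0.063)/(1.645 − (-0.6745)) = 0.044.
Then μ = -0.063 − (-0.6745)·0.044 = -0.034.

μ = -0.034, σ = 0.044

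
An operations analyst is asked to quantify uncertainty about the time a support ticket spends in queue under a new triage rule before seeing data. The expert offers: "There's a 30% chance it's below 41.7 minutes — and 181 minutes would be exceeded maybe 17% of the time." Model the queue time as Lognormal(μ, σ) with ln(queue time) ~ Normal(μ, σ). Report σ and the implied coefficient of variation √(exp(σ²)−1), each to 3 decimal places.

σ ≈ 0.993, CV ≈ 1.296

If T ~ Lognormal(μ,σ) then ln T ~ Normal(μ,σ), so the p-quantile of ln T is μ + z_p·σ.
ln(41.7) = 3.731 and ln(181) = 5.198; z_{0.3} = -0.5244, z_{0.83} = 0.9542.
σ = (5.198 − 3.731)/(0.9542 − (-0.5244)) = 0.993.
μ = 3.731 − (-0.5244)·0.993 = 4.251.
CV = √(exp(σ²)−1) = √(exp(0.9858)−1) = 1.296.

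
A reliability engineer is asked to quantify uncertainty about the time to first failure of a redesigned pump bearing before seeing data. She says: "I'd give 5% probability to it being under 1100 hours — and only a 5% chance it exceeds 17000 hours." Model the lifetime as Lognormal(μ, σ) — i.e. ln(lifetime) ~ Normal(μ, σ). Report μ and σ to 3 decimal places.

If T ~ Lognormal(μ,σ) then ln T ~ Normal(μ,σ), so the p-quantile of ln T is μ + z_p·σ.
ln(1100) = 7.003 and ln(17000) = 9.741; z_{0.05} = -1.645, z_{0.95} = 1.645.
σ = (9.741 − 7.003)/(1.645 − (-1.645)) = 0.832.
μ = 7.003 − (-1.645)·0.832 = 8.372.

μ ≈ 8.372, σ ≈ 0.832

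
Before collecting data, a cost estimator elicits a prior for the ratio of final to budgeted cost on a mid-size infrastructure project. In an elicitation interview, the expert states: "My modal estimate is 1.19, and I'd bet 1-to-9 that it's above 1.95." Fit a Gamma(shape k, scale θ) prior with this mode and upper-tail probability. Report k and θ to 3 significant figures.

k ≈ 8.73, θ ≈ 0.154

Gamma(k,θ) with k>1 has mode (k−1)θ, so θ = 1.19/(k−1).
Need P(X < 1.95) = 0.9 with θ tied to k this way. Start at k = 2, θ = 1.19: P(X<1.95) ≈ 0.487.
Too low — raise k to concentrate. Iterating converges to k ≈ 8.73.
Then θ = 1.19/(8.73−1) ≈ 0.154.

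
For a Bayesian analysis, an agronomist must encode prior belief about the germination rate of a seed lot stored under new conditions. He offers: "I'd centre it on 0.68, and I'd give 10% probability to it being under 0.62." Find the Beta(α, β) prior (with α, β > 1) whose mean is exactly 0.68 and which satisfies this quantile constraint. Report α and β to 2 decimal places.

α ≈ 68.93, β ≈ 32.44

With mean 0.68 fixed, write α = 0.68s, β = 0.32s where s = α+β.
Need P(θ < 0.62) = 0.1 under Beta(0.68s, 0.32s). Normal approximation: (q−m)/√(m(1−m)/s) ≈ z_{0.1} = -1.28, so s ≈ 0.68·0.32·(-1.28)²/(0.62−0.68)² = 99.3.
At s = 99.3: P(θ<0.62) ≈ 0.102. Adjusting to match 0.1 gives s ≈ 101.37.
So α = 0.68·101.37 ≈ 68.93, β = 0.32·101.37 ≈ 32.44.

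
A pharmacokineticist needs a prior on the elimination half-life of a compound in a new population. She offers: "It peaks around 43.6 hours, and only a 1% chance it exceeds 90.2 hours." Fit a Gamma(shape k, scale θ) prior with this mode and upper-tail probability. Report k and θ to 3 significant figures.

Gamma(k,θ) with k>1 has mode (k−1)θ, so θ = 43.6/(k−1).
Need P(X < 90.2) = 0.99 with θ tied to k this way. Start at k = 2, θ = 43.6: P(X<90.2) ≈ 0.612.
Too low — raise k to concentrate. Iterating converges to k ≈ 10.2.
Then θ = 43.6/(10.2−1) ≈ 4.72.

k ≈ 10.2, θ ≈ 4.72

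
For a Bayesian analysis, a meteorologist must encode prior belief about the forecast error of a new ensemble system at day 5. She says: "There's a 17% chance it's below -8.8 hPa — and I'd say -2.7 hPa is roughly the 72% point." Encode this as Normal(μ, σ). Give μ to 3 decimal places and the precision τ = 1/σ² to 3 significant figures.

μ = -5.013, τ = 0.0635

The p-quantile of Normal(μ,σ) is μ + z_p·σ, with z_{0.17} = -0.9542 and z_{0.72} = 0.5828.
Eliminate σ: μ = (z₂·x₁ − z₁·x₂)/(z₂ − z₁) = (0.5828·-8.8 − (-0.9542)·-2.7)/1.537 = -5.013.
Then σ = (x₂ − x₁)/(z₂ − z₁) = (-2.7 − -8.8)/1.537 = 3.969.
Precision τ = 1/σ² = 1/3.969² = 0.0635.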